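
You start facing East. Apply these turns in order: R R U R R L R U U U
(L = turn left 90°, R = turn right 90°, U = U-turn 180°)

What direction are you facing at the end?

Start: East
  R (right (90° clockwise)) -> South
  R (right (90° clockwise)) -> West
  U (U-turn (180°)) -> East
  R (right (90° clockwise)) -> South
  R (right (90° clockwise)) -> West
  L (left (90° counter-clockwise)) -> South
  R (right (90° clockwise)) -> West
  U (U-turn (180°)) -> East
  U (U-turn (180°)) -> West
  U (U-turn (180°)) -> East
Final: East

Answer: Final heading: East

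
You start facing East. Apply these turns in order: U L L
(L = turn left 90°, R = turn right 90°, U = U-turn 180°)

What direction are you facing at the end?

Answer: Final heading: East

Derivation:
Start: East
  U (U-turn (180°)) -> West
  L (left (90° counter-clockwise)) -> South
  L (left (90° counter-clockwise)) -> East
Final: East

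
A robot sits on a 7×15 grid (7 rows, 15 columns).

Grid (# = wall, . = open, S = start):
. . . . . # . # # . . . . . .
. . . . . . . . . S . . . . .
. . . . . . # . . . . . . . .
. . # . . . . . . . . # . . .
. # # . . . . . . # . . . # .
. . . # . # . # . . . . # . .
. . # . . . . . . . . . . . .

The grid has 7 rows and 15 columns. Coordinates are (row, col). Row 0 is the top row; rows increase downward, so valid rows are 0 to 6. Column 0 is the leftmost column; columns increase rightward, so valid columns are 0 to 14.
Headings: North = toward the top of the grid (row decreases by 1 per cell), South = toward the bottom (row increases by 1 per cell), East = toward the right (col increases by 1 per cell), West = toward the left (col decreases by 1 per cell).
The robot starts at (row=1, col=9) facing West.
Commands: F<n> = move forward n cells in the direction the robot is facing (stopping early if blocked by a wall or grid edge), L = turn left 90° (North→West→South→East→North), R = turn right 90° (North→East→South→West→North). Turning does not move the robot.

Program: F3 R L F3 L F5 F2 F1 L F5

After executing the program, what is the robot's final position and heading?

Answer: Final position: (row=4, col=8), facing East

Derivation:
Start: (row=1, col=9), facing West
  F3: move forward 3, now at (row=1, col=6)
  R: turn right, now facing North
  L: turn left, now facing West
  F3: move forward 3, now at (row=1, col=3)
  L: turn left, now facing South
  F5: move forward 3/5 (blocked), now at (row=4, col=3)
  F2: move forward 0/2 (blocked), now at (row=4, col=3)
  F1: move forward 0/1 (blocked), now at (row=4, col=3)
  L: turn left, now facing East
  F5: move forward 5, now at (row=4, col=8)
Final: (row=4, col=8), facing East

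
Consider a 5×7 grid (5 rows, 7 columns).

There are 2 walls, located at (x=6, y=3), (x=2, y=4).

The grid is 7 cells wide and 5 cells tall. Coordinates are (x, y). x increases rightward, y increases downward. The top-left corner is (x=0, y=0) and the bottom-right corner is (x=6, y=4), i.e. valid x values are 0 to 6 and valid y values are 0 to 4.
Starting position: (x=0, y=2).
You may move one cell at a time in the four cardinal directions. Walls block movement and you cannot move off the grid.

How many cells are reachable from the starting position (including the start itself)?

BFS flood-fill from (x=0, y=2):
  Distance 0: (x=0, y=2)
  Distance 1: (x=0, y=1), (x=1, y=2), (x=0, y=3)
  Distance 2: (x=0, y=0), (x=1, y=1), (x=2, y=2), (x=1, y=3), (x=0, y=4)
  Distance 3: (x=1, y=0), (x=2, y=1), (x=3, y=2), (x=2, y=3), (x=1, y=4)
  Distance 4: (x=2, y=0), (x=3, y=1), (x=4, y=2), (x=3, y=3)
  Distance 5: (x=3, y=0), (x=4, y=1), (x=5, y=2), (x=4, y=3), (x=3, y=4)
  Distance 6: (x=4, y=0), (x=5, y=1), (x=6, y=2), (x=5, y=3), (x=4, y=4)
  Distance 7: (x=5, y=0), (x=6, y=1), (x=5, y=4)
  Distance 8: (x=6, y=0), (x=6, y=4)
Total reachable: 33 (grid has 33 open cells total)

Answer: Reachable cells: 33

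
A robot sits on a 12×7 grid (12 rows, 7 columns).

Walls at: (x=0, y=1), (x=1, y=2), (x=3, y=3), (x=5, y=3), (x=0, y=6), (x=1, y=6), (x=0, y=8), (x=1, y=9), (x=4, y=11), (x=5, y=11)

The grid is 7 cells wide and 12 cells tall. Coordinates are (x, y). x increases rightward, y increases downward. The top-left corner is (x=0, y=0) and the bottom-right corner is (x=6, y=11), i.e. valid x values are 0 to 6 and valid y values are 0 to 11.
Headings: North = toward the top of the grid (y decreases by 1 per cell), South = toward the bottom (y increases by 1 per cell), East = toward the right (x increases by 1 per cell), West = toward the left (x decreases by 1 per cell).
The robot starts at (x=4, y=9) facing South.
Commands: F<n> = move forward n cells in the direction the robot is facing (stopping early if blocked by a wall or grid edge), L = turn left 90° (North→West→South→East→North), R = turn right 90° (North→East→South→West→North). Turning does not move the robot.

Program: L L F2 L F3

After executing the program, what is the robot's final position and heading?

Start: (x=4, y=9), facing South
  L: turn left, now facing East
  L: turn left, now facing North
  F2: move forward 2, now at (x=4, y=7)
  L: turn left, now facing West
  F3: move forward 3, now at (x=1, y=7)
Final: (x=1, y=7), facing West

Answer: Final position: (x=1, y=7), facing West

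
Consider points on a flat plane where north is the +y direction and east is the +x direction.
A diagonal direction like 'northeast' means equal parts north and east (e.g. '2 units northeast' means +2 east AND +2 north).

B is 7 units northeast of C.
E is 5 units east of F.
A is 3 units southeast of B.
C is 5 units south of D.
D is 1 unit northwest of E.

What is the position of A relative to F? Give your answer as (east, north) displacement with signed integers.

Place F at the origin (east=0, north=0).
  E is 5 units east of F: delta (east=+5, north=+0); E at (east=5, north=0).
  D is 1 unit northwest of E: delta (east=-1, north=+1); D at (east=4, north=1).
  C is 5 units south of D: delta (east=+0, north=-5); C at (east=4, north=-4).
  B is 7 units northeast of C: delta (east=+7, north=+7); B at (east=11, north=3).
  A is 3 units southeast of B: delta (east=+3, north=-3); A at (east=14, north=0).
Therefore A relative to F: (east=14, north=0).

Answer: A is at (east=14, north=0) relative to F.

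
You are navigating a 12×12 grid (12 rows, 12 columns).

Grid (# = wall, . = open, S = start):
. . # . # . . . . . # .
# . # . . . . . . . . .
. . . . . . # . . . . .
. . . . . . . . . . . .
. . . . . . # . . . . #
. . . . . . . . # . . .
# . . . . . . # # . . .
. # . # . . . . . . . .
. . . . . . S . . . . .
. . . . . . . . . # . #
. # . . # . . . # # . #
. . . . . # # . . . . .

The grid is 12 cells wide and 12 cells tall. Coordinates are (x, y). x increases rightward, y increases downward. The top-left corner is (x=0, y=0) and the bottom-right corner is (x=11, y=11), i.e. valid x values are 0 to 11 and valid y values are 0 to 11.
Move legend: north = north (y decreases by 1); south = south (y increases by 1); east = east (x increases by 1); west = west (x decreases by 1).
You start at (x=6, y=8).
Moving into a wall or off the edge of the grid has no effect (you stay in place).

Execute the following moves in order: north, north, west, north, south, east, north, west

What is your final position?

Answer: Final position: (x=5, y=5)

Derivation:
Start: (x=6, y=8)
  north (north): (x=6, y=8) -> (x=6, y=7)
  north (north): (x=6, y=7) -> (x=6, y=6)
  west (west): (x=6, y=6) -> (x=5, y=6)
  north (north): (x=5, y=6) -> (x=5, y=5)
  south (south): (x=5, y=5) -> (x=5, y=6)
  east (east): (x=5, y=6) -> (x=6, y=6)
  north (north): (x=6, y=6) -> (x=6, y=5)
  west (west): (x=6, y=5) -> (x=5, y=5)
Final: (x=5, y=5)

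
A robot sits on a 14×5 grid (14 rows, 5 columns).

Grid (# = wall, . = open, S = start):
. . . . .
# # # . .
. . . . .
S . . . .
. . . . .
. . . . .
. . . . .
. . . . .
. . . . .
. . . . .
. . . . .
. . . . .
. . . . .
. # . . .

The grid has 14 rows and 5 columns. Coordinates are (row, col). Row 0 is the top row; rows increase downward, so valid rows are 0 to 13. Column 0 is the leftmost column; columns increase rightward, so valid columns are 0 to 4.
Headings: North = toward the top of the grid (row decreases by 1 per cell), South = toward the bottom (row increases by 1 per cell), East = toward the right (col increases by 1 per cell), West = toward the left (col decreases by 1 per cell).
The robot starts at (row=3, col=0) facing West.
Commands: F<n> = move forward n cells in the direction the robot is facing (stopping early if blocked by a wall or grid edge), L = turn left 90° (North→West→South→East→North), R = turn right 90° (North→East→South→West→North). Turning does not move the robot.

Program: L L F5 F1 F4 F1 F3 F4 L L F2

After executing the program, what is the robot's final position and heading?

Start: (row=3, col=0), facing West
  L: turn left, now facing South
  L: turn left, now facing East
  F5: move forward 4/5 (blocked), now at (row=3, col=4)
  F1: move forward 0/1 (blocked), now at (row=3, col=4)
  F4: move forward 0/4 (blocked), now at (row=3, col=4)
  F1: move forward 0/1 (blocked), now at (row=3, col=4)
  F3: move forward 0/3 (blocked), now at (row=3, col=4)
  F4: move forward 0/4 (blocked), now at (row=3, col=4)
  L: turn left, now facing North
  L: turn left, now facing West
  F2: move forward 2, now at (row=3, col=2)
Final: (row=3, col=2), facing West

Answer: Final position: (row=3, col=2), facing West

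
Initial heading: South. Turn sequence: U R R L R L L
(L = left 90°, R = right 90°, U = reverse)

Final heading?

Answer: Final heading: North

Derivation:
Start: South
  U (U-turn (180°)) -> North
  R (right (90° clockwise)) -> East
  R (right (90° clockwise)) -> South
  L (left (90° counter-clockwise)) -> East
  R (right (90° clockwise)) -> South
  L (left (90° counter-clockwise)) -> East
  L (left (90° counter-clockwise)) -> North
Final: North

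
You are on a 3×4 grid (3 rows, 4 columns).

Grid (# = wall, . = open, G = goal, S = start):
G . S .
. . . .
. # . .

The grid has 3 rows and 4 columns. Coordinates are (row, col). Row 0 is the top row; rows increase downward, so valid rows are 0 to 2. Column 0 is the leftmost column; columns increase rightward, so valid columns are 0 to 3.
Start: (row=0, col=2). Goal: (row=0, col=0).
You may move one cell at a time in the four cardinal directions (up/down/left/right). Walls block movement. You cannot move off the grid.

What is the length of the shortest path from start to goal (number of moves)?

Answer: Shortest path length: 2

Derivation:
BFS from (row=0, col=2) until reaching (row=0, col=0):
  Distance 0: (row=0, col=2)
  Distance 1: (row=0, col=1), (row=0, col=3), (row=1, col=2)
  Distance 2: (row=0, col=0), (row=1, col=1), (row=1, col=3), (row=2, col=2)  <- goal reached here
One shortest path (2 moves): (row=0, col=2) -> (row=0, col=1) -> (row=0, col=0)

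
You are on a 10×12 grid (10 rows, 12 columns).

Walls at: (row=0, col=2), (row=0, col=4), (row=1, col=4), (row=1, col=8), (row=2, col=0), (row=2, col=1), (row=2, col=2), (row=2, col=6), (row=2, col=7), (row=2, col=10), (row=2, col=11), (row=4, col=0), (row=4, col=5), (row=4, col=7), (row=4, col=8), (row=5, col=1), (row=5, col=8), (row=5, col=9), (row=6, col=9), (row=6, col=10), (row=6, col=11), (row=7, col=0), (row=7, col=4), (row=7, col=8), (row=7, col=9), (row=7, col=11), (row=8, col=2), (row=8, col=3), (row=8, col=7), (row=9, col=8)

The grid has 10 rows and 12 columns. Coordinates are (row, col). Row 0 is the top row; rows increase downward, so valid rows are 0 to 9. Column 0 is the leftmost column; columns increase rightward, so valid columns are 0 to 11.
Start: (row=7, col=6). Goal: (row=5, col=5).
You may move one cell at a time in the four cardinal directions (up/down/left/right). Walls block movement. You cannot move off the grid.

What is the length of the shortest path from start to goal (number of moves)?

BFS from (row=7, col=6) until reaching (row=5, col=5):
  Distance 0: (row=7, col=6)
  Distance 1: (row=6, col=6), (row=7, col=5), (row=7, col=7), (row=8, col=6)
  Distance 2: (row=5, col=6), (row=6, col=5), (row=6, col=7), (row=8, col=5), (row=9, col=6)
  Distance 3: (row=4, col=6), (row=5, col=5), (row=5, col=7), (row=6, col=4), (row=6, col=8), (row=8, col=4), (row=9, col=5), (row=9, col=7)  <- goal reached here
One shortest path (3 moves): (row=7, col=6) -> (row=7, col=5) -> (row=6, col=5) -> (row=5, col=5)

Answer: Shortest path length: 3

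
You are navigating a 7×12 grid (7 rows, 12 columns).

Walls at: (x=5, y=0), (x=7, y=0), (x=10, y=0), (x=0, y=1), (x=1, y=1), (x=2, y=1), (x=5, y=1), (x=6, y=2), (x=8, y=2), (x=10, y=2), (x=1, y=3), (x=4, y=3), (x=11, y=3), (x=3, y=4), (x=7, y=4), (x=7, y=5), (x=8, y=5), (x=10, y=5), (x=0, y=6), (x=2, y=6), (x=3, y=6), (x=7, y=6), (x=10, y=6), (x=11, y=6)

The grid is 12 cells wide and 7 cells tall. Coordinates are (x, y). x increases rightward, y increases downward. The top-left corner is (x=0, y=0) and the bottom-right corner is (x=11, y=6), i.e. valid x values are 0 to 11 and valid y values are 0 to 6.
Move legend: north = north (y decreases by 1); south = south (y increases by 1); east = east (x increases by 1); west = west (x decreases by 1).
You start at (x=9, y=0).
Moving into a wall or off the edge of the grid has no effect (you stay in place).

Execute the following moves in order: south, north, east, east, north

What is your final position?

Start: (x=9, y=0)
  south (south): (x=9, y=0) -> (x=9, y=1)
  north (north): (x=9, y=1) -> (x=9, y=0)
  east (east): blocked, stay at (x=9, y=0)
  east (east): blocked, stay at (x=9, y=0)
  north (north): blocked, stay at (x=9, y=0)
Final: (x=9, y=0)

Answer: Final position: (x=9, y=0)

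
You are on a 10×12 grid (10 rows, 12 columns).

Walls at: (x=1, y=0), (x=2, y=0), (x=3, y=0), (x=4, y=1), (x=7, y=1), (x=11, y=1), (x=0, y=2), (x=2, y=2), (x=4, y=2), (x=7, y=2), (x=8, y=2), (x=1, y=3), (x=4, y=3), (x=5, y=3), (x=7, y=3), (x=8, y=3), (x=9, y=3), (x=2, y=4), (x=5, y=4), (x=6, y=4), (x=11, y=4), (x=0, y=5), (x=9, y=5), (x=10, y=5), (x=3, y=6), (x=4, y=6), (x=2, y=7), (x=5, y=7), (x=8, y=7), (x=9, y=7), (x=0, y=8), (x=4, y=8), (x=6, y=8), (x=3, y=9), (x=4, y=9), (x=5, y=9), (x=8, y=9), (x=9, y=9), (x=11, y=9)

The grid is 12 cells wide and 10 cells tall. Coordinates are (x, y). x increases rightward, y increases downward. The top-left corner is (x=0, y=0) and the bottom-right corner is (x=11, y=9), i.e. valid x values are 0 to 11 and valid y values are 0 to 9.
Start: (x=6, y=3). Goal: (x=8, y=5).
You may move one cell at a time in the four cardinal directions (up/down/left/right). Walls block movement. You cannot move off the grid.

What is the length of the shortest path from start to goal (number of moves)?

Answer: Shortest path length: 14

Derivation:
BFS from (x=6, y=3) until reaching (x=8, y=5):
  Distance 0: (x=6, y=3)
  Distance 1: (x=6, y=2)
  Distance 2: (x=6, y=1), (x=5, y=2)
  Distance 3: (x=6, y=0), (x=5, y=1)
  Distance 4: (x=5, y=0), (x=7, y=0)
  Distance 5: (x=4, y=0), (x=8, y=0)
  Distance 6: (x=9, y=0), (x=8, y=1)
  Distance 7: (x=10, y=0), (x=9, y=1)
  Distance 8: (x=11, y=0), (x=10, y=1), (x=9, y=2)
  Distance 9: (x=10, y=2)
  Distance 10: (x=11, y=2), (x=10, y=3)
  Distance 11: (x=11, y=3), (x=10, y=4)
  Distance 12: (x=9, y=4)
  Distance 13: (x=8, y=4)
  Distance 14: (x=7, y=4), (x=8, y=5)  <- goal reached here
One shortest path (14 moves): (x=6, y=3) -> (x=6, y=2) -> (x=6, y=1) -> (x=6, y=0) -> (x=7, y=0) -> (x=8, y=0) -> (x=9, y=0) -> (x=10, y=0) -> (x=10, y=1) -> (x=10, y=2) -> (x=10, y=3) -> (x=10, y=4) -> (x=9, y=4) -> (x=8, y=4) -> (x=8, y=5)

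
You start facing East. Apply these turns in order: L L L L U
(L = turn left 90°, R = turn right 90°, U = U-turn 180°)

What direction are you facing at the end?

Answer: Final heading: West

Derivation:
Start: East
  L (left (90° counter-clockwise)) -> North
  L (left (90° counter-clockwise)) -> West
  L (left (90° counter-clockwise)) -> South
  L (left (90° counter-clockwise)) -> East
  U (U-turn (180°)) -> West
Final: West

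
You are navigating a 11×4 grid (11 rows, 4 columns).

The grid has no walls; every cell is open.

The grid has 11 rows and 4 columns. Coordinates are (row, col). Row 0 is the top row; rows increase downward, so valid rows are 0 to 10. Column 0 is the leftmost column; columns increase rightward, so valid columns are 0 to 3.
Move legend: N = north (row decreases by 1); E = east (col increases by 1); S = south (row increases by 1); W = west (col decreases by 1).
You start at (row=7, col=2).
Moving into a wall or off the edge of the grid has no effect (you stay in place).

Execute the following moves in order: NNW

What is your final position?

Answer: Final position: (row=5, col=1)

Derivation:
Start: (row=7, col=2)
  N (north): (row=7, col=2) -> (row=6, col=2)
  N (north): (row=6, col=2) -> (row=5, col=2)
  W (west): (row=5, col=2) -> (row=5, col=1)
Final: (row=5, col=1)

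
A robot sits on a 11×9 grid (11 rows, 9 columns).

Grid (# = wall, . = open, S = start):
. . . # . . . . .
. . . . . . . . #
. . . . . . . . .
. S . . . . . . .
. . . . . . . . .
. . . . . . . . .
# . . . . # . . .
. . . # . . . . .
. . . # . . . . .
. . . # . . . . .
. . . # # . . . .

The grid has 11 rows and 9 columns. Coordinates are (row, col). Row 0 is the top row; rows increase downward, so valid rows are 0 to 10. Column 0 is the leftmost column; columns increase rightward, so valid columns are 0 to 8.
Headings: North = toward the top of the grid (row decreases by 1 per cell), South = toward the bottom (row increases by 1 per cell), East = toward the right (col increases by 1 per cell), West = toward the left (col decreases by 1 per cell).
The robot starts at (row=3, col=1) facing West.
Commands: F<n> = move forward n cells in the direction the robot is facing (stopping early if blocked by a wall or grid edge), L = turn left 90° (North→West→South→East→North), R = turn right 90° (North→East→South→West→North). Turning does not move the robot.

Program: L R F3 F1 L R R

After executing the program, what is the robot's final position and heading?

Answer: Final position: (row=3, col=0), facing North

Derivation:
Start: (row=3, col=1), facing West
  L: turn left, now facing South
  R: turn right, now facing West
  F3: move forward 1/3 (blocked), now at (row=3, col=0)
  F1: move forward 0/1 (blocked), now at (row=3, col=0)
  L: turn left, now facing South
  R: turn right, now facing West
  R: turn right, now facing North
Final: (row=3, col=0), facing North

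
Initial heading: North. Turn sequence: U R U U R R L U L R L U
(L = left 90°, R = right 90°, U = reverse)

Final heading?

Start: North
  U (U-turn (180°)) -> South
  R (right (90° clockwise)) -> West
  U (U-turn (180°)) -> East
  U (U-turn (180°)) -> West
  R (right (90° clockwise)) -> North
  R (right (90° clockwise)) -> East
  L (left (90° counter-clockwise)) -> North
  U (U-turn (180°)) -> South
  L (left (90° counter-clockwise)) -> East
  R (right (90° clockwise)) -> South
  L (left (90° counter-clockwise)) -> East
  U (U-turn (180°)) -> West
Final: West

Answer: Final heading: West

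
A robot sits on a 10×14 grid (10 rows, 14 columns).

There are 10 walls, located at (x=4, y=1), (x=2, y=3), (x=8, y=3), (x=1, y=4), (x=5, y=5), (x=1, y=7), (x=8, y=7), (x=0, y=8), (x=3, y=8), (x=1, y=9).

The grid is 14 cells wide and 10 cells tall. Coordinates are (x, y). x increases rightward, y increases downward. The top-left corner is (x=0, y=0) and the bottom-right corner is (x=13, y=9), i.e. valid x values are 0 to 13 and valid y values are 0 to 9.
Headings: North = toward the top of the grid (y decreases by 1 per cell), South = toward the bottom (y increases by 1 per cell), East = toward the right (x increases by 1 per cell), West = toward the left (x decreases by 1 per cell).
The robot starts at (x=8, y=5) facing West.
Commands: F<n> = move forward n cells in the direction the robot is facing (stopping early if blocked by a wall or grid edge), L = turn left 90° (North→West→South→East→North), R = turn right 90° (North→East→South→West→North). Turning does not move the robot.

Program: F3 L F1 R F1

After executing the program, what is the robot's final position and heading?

Answer: Final position: (x=5, y=6), facing West

Derivation:
Start: (x=8, y=5), facing West
  F3: move forward 2/3 (blocked), now at (x=6, y=5)
  L: turn left, now facing South
  F1: move forward 1, now at (x=6, y=6)
  R: turn right, now facing West
  F1: move forward 1, now at (x=5, y=6)
Final: (x=5, y=6), facing West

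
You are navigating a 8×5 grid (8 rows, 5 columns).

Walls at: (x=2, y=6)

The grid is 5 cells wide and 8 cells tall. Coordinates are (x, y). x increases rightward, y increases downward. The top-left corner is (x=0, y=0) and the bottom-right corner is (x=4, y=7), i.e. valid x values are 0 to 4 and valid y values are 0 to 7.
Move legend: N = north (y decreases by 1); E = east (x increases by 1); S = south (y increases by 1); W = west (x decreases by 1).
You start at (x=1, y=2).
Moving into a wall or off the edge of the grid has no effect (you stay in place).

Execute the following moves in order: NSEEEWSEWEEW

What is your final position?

Start: (x=1, y=2)
  N (north): (x=1, y=2) -> (x=1, y=1)
  S (south): (x=1, y=1) -> (x=1, y=2)
  E (east): (x=1, y=2) -> (x=2, y=2)
  E (east): (x=2, y=2) -> (x=3, y=2)
  E (east): (x=3, y=2) -> (x=4, y=2)
  W (west): (x=4, y=2) -> (x=3, y=2)
  S (south): (x=3, y=2) -> (x=3, y=3)
  E (east): (x=3, y=3) -> (x=4, y=3)
  W (west): (x=4, y=3) -> (x=3, y=3)
  E (east): (x=3, y=3) -> (x=4, y=3)
  E (east): blocked, stay at (x=4, y=3)
  W (west): (x=4, y=3) -> (x=3, y=3)
Final: (x=3, y=3)

Answer: Final position: (x=3, y=3)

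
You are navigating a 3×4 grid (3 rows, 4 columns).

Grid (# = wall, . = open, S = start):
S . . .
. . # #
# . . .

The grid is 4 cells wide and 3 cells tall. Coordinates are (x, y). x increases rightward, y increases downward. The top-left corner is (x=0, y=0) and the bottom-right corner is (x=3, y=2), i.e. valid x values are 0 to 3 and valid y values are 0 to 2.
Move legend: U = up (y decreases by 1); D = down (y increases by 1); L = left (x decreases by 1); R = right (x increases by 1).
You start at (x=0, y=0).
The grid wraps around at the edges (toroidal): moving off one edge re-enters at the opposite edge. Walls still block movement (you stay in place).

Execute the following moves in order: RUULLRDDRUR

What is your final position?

Start: (x=0, y=0)
  R (right): (x=0, y=0) -> (x=1, y=0)
  U (up): (x=1, y=0) -> (x=1, y=2)
  U (up): (x=1, y=2) -> (x=1, y=1)
  L (left): (x=1, y=1) -> (x=0, y=1)
  L (left): blocked, stay at (x=0, y=1)
  R (right): (x=0, y=1) -> (x=1, y=1)
  D (down): (x=1, y=1) -> (x=1, y=2)
  D (down): (x=1, y=2) -> (x=1, y=0)
  R (right): (x=1, y=0) -> (x=2, y=0)
  U (up): (x=2, y=0) -> (x=2, y=2)
  R (right): (x=2, y=2) -> (x=3, y=2)
Final: (x=3, y=2)

Answer: Final position: (x=3, y=2)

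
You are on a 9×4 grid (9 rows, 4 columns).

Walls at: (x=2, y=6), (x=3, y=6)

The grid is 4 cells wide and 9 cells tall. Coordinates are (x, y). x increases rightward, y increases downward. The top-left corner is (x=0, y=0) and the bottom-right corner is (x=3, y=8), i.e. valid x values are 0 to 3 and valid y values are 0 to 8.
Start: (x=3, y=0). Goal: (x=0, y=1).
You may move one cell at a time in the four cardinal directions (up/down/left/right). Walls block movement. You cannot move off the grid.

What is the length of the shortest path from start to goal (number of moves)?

BFS from (x=3, y=0) until reaching (x=0, y=1):
  Distance 0: (x=3, y=0)
  Distance 1: (x=2, y=0), (x=3, y=1)
  Distance 2: (x=1, y=0), (x=2, y=1), (x=3, y=2)
  Distance 3: (x=0, y=0), (x=1, y=1), (x=2, y=2), (x=3, y=3)
  Distance 4: (x=0, y=1), (x=1, y=2), (x=2, y=3), (x=3, y=4)  <- goal reached here
One shortest path (4 moves): (x=3, y=0) -> (x=2, y=0) -> (x=1, y=0) -> (x=0, y=0) -> (x=0, y=1)

Answer: Shortest path length: 4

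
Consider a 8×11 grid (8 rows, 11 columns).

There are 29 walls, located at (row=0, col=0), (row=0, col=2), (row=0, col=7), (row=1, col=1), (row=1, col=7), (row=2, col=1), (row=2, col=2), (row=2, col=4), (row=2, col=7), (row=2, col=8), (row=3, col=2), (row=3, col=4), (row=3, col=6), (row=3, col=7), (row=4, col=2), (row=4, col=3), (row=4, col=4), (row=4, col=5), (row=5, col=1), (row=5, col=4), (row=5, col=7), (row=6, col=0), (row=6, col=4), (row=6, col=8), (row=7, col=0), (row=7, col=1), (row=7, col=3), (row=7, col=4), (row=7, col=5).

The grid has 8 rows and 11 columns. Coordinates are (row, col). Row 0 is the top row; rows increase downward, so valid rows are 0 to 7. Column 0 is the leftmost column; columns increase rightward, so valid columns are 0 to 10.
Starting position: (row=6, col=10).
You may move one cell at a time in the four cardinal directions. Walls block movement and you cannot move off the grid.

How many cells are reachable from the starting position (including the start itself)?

BFS flood-fill from (row=6, col=10):
  Distance 0: (row=6, col=10)
  Distance 1: (row=5, col=10), (row=6, col=9), (row=7, col=10)
  Distance 2: (row=4, col=10), (row=5, col=9), (row=7, col=9)
  Distance 3: (row=3, col=10), (row=4, col=9), (row=5, col=8), (row=7, col=8)
  Distance 4: (row=2, col=10), (row=3, col=9), (row=4, col=8), (row=7, col=7)
  Distance 5: (row=1, col=10), (row=2, col=9), (row=3, col=8), (row=4, col=7), (row=6, col=7), (row=7, col=6)
  Distance 6: (row=0, col=10), (row=1, col=9), (row=4, col=6), (row=6, col=6)
  Distance 7: (row=0, col=9), (row=1, col=8), (row=5, col=6), (row=6, col=5)
  Distance 8: (row=0, col=8), (row=5, col=5)
Total reachable: 31 (grid has 59 open cells total)

Answer: Reachable cells: 31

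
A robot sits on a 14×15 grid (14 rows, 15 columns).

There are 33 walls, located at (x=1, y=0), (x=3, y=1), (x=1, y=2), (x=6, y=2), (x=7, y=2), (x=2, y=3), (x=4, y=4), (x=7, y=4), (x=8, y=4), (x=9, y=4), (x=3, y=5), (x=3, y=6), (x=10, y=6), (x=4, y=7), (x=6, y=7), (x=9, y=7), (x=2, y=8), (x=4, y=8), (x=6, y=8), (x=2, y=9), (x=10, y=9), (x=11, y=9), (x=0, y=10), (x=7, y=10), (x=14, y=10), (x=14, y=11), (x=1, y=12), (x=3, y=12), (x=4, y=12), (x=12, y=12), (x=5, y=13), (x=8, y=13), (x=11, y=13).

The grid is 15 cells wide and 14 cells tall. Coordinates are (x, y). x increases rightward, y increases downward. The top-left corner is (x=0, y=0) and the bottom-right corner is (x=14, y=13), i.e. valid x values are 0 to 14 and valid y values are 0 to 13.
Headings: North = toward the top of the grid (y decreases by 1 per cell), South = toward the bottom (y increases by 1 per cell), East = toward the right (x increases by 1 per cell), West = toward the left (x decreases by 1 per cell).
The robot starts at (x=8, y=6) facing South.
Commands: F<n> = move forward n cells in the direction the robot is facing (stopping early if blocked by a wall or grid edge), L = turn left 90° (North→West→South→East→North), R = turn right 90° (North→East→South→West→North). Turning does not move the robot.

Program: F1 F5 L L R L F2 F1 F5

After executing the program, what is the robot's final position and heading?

Answer: Final position: (x=8, y=5), facing North

Derivation:
Start: (x=8, y=6), facing South
  F1: move forward 1, now at (x=8, y=7)
  F5: move forward 5, now at (x=8, y=12)
  L: turn left, now facing East
  L: turn left, now facing North
  R: turn right, now facing East
  L: turn left, now facing North
  F2: move forward 2, now at (x=8, y=10)
  F1: move forward 1, now at (x=8, y=9)
  F5: move forward 4/5 (blocked), now at (x=8, y=5)
Final: (x=8, y=5), facing North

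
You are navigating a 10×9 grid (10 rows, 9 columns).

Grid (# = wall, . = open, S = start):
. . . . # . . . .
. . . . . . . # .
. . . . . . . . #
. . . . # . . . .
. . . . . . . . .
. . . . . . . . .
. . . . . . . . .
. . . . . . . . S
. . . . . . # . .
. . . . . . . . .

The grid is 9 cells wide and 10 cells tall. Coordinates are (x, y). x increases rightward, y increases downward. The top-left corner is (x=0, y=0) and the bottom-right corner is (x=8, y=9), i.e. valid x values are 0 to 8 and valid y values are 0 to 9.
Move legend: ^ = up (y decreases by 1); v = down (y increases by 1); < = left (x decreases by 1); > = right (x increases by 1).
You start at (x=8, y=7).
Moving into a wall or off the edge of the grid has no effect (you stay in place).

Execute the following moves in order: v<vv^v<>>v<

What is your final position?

Answer: Final position: (x=7, y=9)

Derivation:
Start: (x=8, y=7)
  v (down): (x=8, y=7) -> (x=8, y=8)
  < (left): (x=8, y=8) -> (x=7, y=8)
  v (down): (x=7, y=8) -> (x=7, y=9)
  v (down): blocked, stay at (x=7, y=9)
  ^ (up): (x=7, y=9) -> (x=7, y=8)
  v (down): (x=7, y=8) -> (x=7, y=9)
  < (left): (x=7, y=9) -> (x=6, y=9)
  > (right): (x=6, y=9) -> (x=7, y=9)
  > (right): (x=7, y=9) -> (x=8, y=9)
  v (down): blocked, stay at (x=8, y=9)
  < (left): (x=8, y=9) -> (x=7, y=9)
Final: (x=7, y=9)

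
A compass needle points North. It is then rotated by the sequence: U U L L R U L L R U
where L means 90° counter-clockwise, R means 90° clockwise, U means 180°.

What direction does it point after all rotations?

Answer: Final heading: South

Derivation:
Start: North
  U (U-turn (180°)) -> South
  U (U-turn (180°)) -> North
  L (left (90° counter-clockwise)) -> West
  L (left (90° counter-clockwise)) -> South
  R (right (90° clockwise)) -> West
  U (U-turn (180°)) -> East
  L (left (90° counter-clockwise)) -> North
  L (left (90° counter-clockwise)) -> West
  R (right (90° clockwise)) -> North
  U (U-turn (180°)) -> South
Final: South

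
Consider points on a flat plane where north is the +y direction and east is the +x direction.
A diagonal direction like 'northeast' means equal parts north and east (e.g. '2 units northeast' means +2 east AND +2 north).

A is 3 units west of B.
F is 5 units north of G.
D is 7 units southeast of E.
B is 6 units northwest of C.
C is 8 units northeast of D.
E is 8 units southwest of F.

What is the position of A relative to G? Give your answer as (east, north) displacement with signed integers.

Answer: A is at (east=-2, north=4) relative to G.

Derivation:
Place G at the origin (east=0, north=0).
  F is 5 units north of G: delta (east=+0, north=+5); F at (east=0, north=5).
  E is 8 units southwest of F: delta (east=-8, north=-8); E at (east=-8, north=-3).
  D is 7 units southeast of E: delta (east=+7, north=-7); D at (east=-1, north=-10).
  C is 8 units northeast of D: delta (east=+8, north=+8); C at (east=7, north=-2).
  B is 6 units northwest of C: delta (east=-6, north=+6); B at (east=1, north=4).
  A is 3 units west of B: delta (east=-3, north=+0); A at (east=-2, north=4).
Therefore A relative to G: (east=-2, north=4).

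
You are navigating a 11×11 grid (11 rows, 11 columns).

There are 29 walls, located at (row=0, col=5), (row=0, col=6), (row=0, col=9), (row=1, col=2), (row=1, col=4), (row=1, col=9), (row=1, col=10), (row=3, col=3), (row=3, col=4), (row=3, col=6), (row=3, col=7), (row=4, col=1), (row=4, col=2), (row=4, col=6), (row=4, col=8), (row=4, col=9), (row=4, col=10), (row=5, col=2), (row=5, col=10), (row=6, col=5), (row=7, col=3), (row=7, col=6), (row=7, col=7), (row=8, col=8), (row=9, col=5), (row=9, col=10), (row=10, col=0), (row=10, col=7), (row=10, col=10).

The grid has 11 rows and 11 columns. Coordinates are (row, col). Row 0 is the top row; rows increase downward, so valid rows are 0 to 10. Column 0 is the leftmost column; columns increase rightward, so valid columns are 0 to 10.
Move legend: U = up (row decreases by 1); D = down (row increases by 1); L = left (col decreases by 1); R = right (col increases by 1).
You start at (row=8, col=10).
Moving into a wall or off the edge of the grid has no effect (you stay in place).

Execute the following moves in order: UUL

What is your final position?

Start: (row=8, col=10)
  U (up): (row=8, col=10) -> (row=7, col=10)
  U (up): (row=7, col=10) -> (row=6, col=10)
  L (left): (row=6, col=10) -> (row=6, col=9)
Final: (row=6, col=9)

Answer: Final position: (row=6, col=9)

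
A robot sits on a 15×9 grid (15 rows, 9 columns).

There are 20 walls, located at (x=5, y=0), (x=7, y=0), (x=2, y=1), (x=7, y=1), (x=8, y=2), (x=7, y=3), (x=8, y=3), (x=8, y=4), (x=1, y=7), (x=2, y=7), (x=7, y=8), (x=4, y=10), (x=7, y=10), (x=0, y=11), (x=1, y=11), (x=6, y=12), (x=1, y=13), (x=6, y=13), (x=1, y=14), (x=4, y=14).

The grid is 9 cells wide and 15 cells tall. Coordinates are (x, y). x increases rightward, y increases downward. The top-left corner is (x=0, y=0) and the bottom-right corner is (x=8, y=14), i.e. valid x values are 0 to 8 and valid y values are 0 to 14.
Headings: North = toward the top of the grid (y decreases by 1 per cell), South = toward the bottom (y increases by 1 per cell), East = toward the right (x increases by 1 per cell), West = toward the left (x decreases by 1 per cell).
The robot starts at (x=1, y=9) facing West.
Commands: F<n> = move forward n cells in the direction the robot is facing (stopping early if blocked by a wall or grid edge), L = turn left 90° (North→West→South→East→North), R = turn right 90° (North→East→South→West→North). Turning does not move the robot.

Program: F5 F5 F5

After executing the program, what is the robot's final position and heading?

Start: (x=1, y=9), facing West
  F5: move forward 1/5 (blocked), now at (x=0, y=9)
  F5: move forward 0/5 (blocked), now at (x=0, y=9)
  F5: move forward 0/5 (blocked), now at (x=0, y=9)
Final: (x=0, y=9), facing West

Answer: Final position: (x=0, y=9), facing West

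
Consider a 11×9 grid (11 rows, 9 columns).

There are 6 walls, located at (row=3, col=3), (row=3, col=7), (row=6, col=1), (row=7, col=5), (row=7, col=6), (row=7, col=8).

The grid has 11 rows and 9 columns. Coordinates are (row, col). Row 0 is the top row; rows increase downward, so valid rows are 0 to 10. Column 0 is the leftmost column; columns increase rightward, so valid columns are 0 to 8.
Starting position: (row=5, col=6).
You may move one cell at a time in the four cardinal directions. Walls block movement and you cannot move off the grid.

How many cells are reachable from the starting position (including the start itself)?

BFS flood-fill from (row=5, col=6):
  Distance 0: (row=5, col=6)
  Distance 1: (row=4, col=6), (row=5, col=5), (row=5, col=7), (row=6, col=6)
  Distance 2: (row=3, col=6), (row=4, col=5), (row=4, col=7), (row=5, col=4), (row=5, col=8), (row=6, col=5), (row=6, col=7)
  Distance 3: (row=2, col=6), (row=3, col=5), (row=4, col=4), (row=4, col=8), (row=5, col=3), (row=6, col=4), (row=6, col=8), (row=7, col=7)
  Distance 4: (row=1, col=6), (row=2, col=5), (row=2, col=7), (row=3, col=4), (row=3, col=8), (row=4, col=3), (row=5, col=2), (row=6, col=3), (row=7, col=4), (row=8, col=7)
  Distance 5: (row=0, col=6), (row=1, col=5), (row=1, col=7), (row=2, col=4), (row=2, col=8), (row=4, col=2), (row=5, col=1), (row=6, col=2), (row=7, col=3), (row=8, col=4), (row=8, col=6), (row=8, col=8), (row=9, col=7)
  Distance 6: (row=0, col=5), (row=0, col=7), (row=1, col=4), (row=1, col=8), (row=2, col=3), (row=3, col=2), (row=4, col=1), (row=5, col=0), (row=7, col=2), (row=8, col=3), (row=8, col=5), (row=9, col=4), (row=9, col=6), (row=9, col=8), (row=10, col=7)
  Distance 7: (row=0, col=4), (row=0, col=8), (row=1, col=3), (row=2, col=2), (row=3, col=1), (row=4, col=0), (row=6, col=0), (row=7, col=1), (row=8, col=2), (row=9, col=3), (row=9, col=5), (row=10, col=4), (row=10, col=6), (row=10, col=8)
  Distance 8: (row=0, col=3), (row=1, col=2), (row=2, col=1), (row=3, col=0), (row=7, col=0), (row=8, col=1), (row=9, col=2), (row=10, col=3), (row=10, col=5)
  Distance 9: (row=0, col=2), (row=1, col=1), (row=2, col=0), (row=8, col=0), (row=9, col=1), (row=10, col=2)
  Distance 10: (row=0, col=1), (row=1, col=0), (row=9, col=0), (row=10, col=1)
  Distance 11: (row=0, col=0), (row=10, col=0)
Total reachable: 93 (grid has 93 open cells total)

Answer: Reachable cells: 93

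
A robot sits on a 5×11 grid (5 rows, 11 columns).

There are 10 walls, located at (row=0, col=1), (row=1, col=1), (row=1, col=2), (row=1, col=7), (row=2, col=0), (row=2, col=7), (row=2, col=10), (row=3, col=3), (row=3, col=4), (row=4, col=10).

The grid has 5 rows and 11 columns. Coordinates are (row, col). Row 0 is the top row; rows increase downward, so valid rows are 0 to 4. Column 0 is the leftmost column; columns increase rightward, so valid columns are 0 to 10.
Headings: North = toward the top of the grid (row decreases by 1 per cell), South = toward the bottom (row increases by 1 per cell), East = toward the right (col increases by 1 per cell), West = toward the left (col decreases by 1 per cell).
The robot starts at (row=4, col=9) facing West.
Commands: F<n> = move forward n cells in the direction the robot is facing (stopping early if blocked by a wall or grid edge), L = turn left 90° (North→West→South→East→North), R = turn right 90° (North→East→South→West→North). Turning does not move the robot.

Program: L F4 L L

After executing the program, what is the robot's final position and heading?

Answer: Final position: (row=4, col=9), facing North

Derivation:
Start: (row=4, col=9), facing West
  L: turn left, now facing South
  F4: move forward 0/4 (blocked), now at (row=4, col=9)
  L: turn left, now facing East
  L: turn left, now facing North
Final: (row=4, col=9), facing North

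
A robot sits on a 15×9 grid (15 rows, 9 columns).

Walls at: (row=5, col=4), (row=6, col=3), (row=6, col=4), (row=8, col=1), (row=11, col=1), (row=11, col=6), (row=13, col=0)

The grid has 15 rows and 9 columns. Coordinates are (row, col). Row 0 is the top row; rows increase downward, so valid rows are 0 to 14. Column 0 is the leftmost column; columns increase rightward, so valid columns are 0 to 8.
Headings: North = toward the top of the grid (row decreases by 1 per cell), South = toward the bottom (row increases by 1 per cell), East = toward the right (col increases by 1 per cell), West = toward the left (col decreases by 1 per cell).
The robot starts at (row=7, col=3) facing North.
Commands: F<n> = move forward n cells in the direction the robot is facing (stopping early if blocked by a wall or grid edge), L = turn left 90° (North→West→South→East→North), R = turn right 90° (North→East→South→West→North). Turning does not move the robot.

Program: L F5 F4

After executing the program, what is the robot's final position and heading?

Start: (row=7, col=3), facing North
  L: turn left, now facing West
  F5: move forward 3/5 (blocked), now at (row=7, col=0)
  F4: move forward 0/4 (blocked), now at (row=7, col=0)
Final: (row=7, col=0), facing West

Answer: Final position: (row=7, col=0), facing West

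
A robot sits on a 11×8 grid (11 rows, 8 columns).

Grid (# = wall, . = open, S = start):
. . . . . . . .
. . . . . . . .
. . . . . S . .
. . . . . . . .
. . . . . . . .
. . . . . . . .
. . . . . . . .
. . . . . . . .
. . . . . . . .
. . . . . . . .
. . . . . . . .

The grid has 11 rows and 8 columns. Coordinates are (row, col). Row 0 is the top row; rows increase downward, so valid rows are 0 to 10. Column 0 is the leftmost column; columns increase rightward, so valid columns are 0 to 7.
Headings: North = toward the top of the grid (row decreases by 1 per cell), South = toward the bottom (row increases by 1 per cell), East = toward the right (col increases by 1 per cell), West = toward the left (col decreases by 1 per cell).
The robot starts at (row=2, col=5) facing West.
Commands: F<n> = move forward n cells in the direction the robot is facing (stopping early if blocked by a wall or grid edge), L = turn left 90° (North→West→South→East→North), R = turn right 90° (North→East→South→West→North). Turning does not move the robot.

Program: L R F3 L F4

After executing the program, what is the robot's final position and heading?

Answer: Final position: (row=6, col=2), facing South

Derivation:
Start: (row=2, col=5), facing West
  L: turn left, now facing South
  R: turn right, now facing West
  F3: move forward 3, now at (row=2, col=2)
  L: turn left, now facing South
  F4: move forward 4, now at (row=6, col=2)
Final: (row=6, col=2), facing South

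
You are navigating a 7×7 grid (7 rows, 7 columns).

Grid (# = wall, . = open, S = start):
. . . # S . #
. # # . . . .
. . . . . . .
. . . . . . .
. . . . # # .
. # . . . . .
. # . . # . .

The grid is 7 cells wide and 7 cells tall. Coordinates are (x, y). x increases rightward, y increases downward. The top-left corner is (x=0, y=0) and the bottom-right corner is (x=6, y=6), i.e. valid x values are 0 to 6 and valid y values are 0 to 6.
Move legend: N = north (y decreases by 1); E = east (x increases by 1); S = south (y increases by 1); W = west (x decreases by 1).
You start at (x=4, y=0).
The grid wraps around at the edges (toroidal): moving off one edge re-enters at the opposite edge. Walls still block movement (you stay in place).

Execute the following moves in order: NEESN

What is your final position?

Answer: Final position: (x=5, y=0)

Derivation:
Start: (x=4, y=0)
  N (north): blocked, stay at (x=4, y=0)
  E (east): (x=4, y=0) -> (x=5, y=0)
  E (east): blocked, stay at (x=5, y=0)
  S (south): (x=5, y=0) -> (x=5, y=1)
  N (north): (x=5, y=1) -> (x=5, y=0)
Final: (x=5, y=0)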